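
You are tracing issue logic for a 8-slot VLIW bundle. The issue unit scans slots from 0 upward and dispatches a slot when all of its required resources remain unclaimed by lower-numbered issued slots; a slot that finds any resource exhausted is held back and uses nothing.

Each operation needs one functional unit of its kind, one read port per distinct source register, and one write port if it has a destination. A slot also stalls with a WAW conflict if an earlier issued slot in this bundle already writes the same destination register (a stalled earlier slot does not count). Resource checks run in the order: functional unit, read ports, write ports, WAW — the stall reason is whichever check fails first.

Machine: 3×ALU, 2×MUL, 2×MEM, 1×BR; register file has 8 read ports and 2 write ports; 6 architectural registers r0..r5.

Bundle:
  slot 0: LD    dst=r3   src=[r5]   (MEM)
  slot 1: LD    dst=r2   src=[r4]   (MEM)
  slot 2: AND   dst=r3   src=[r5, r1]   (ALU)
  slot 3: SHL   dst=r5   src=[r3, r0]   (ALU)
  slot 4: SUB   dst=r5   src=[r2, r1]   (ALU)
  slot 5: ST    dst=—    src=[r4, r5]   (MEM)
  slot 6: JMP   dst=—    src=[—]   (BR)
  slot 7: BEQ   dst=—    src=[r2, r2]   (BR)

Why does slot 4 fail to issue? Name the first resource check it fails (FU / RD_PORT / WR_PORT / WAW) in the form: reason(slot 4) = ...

#0 MEM src=r5 dispatched  <A:3 Mu:2 Ld:1 B:1 rd:7 wr:1>
#1 MEM src=r4 dispatched  <A:3 Mu:2 Ld:0 B:1 rd:6 wr:0>
#2 ALU src=r5,r1 held:WR_PORT  <A:3 Mu:2 Ld:0 B:1 rd:6 wr:0>
#3 ALU src=r3,r0 held:WR_PORT  <A:3 Mu:2 Ld:0 B:1 rd:6 wr:0>
#4 ALU src=r2,r1 held:WR_PORT  <A:3 Mu:2 Ld:0 B:1 rd:6 wr:0>
#5 MEM src=r4,r5 held:FU  <A:3 Mu:2 Ld:0 B:1 rd:6 wr:0>
#6 BR src=- dispatched  <A:3 Mu:2 Ld:0 B:0 rd:6 wr:0>
#7 BR src=r2,r2 held:FU  <A:3 Mu:2 Ld:0 B:0 rd:6 wr:0>

reason(slot 4) = WR_PORT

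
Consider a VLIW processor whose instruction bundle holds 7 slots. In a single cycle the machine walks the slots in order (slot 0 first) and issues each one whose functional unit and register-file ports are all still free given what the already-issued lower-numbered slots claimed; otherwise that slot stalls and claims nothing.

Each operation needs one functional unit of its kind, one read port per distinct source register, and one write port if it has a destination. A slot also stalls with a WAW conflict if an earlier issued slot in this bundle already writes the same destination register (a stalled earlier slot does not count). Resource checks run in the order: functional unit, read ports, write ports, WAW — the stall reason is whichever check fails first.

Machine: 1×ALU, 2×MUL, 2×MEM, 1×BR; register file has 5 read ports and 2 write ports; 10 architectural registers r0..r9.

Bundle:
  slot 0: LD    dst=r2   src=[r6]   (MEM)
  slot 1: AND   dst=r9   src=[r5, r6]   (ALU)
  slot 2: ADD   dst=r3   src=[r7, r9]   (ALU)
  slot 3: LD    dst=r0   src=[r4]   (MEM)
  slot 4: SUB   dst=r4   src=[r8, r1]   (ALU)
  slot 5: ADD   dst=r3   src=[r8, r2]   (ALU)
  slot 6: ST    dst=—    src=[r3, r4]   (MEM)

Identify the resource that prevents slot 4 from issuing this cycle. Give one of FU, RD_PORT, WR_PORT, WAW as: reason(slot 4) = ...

reason(slot 4) = FU

slot 0 (MEM): ISSUE — free A1,Mu2,Ld1,B1 rp4 wp1
slot 1 (ALU): ISSUE — free A0,Mu2,Ld1,B1 rp2 wp0
slot 2 (ALU): stall FU — free A0,Mu2,Ld1,B1 rp2 wp0
slot 3 (MEM): stall WR_PORT — free A0,Mu2,Ld1,B1 rp2 wp0
slot 4 (ALU): stall FU — free A0,Mu2,Ld1,B1 rp2 wp0
slot 5 (ALU): stall FU — free A0,Mu2,Ld1,B1 rp2 wp0
slot 6 (MEM): ISSUE — free A0,Mu2,Ld0,B1 rp0 wp0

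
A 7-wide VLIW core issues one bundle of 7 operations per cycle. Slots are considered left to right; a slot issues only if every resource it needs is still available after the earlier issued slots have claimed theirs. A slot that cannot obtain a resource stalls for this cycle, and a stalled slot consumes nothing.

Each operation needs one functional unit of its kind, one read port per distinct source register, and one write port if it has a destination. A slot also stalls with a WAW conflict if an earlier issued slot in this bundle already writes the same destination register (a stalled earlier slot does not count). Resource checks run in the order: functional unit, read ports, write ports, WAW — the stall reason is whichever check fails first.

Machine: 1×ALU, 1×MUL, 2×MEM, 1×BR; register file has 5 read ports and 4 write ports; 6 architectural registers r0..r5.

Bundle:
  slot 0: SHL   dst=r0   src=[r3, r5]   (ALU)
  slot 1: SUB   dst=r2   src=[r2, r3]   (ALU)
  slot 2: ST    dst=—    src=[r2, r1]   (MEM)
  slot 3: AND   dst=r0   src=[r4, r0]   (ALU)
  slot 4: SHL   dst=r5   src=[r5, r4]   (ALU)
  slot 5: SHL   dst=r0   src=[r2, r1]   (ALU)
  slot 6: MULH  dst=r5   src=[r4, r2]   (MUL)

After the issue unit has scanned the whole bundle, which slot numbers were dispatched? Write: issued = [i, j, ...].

issued = [0, 2]

slot 0 (ALU): ISSUE — free A0,Mu1,Ld2,B1 rp3 wp3
slot 1 (ALU): stall FU — free A0,Mu1,Ld2,B1 rp3 wp3
slot 2 (MEM): ISSUE — free A0,Mu1,Ld1,B1 rp1 wp3
slot 3 (ALU): stall FU — free A0,Mu1,Ld1,B1 rp1 wp3
slot 4 (ALU): stall FU — free A0,Mu1,Ld1,B1 rp1 wp3
slot 5 (ALU): stall FU — free A0,Mu1,Ld1,B1 rp1 wp3
slot 6 (MUL): stall RD_PORT — free A0,Mu1,Ld1,B1 rp1 wp3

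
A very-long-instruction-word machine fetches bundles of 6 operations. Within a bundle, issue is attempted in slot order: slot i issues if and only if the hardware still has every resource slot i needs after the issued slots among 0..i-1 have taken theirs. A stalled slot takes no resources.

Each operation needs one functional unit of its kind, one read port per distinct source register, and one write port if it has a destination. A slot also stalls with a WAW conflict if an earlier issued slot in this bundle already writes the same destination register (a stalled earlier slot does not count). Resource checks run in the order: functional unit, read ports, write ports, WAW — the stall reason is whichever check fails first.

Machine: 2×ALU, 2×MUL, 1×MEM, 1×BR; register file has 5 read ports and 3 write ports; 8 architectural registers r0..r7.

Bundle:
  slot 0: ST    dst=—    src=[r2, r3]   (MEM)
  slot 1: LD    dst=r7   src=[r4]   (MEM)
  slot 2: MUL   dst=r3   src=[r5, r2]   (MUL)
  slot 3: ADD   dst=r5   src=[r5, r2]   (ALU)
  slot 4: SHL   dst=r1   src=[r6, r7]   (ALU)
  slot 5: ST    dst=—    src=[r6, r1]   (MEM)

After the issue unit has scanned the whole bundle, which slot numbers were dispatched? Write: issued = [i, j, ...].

issued = [0, 2]

[0] MEM needs rd=2 wr=0: ok; after: ALU=2 MUL=2 MEM=0 BR=1, R=3, W=3
[1] MEM needs rd=1 wr=1: FU; after: ALU=2 MUL=2 MEM=0 BR=1, R=3, W=3
[2] MUL needs rd=2 wr=1: ok; after: ALU=2 MUL=1 MEM=0 BR=1, R=1, W=2
[3] ALU needs rd=2 wr=1: RD_PORT; after: ALU=2 MUL=1 MEM=0 BR=1, R=1, W=2
[4] ALU needs rd=2 wr=1: RD_PORT; after: ALU=2 MUL=1 MEM=0 BR=1, R=1, W=2
[5] MEM needs rd=2 wr=0: FU; after: ALU=2 MUL=1 MEM=0 BR=1, R=1, W=2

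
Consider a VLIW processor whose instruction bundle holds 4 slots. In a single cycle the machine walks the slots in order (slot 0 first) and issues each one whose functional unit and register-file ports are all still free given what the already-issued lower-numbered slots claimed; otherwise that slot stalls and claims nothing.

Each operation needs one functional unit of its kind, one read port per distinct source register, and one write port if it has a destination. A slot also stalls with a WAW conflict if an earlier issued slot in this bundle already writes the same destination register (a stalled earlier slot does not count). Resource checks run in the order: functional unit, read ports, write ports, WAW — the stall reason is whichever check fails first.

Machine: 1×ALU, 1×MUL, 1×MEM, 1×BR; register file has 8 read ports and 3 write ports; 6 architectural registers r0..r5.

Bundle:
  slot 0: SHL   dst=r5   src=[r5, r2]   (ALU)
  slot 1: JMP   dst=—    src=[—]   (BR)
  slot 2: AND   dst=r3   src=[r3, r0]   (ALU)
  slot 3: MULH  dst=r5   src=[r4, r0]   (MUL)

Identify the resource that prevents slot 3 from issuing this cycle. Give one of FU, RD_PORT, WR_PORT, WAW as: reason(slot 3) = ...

  0. ALU→r5 ⇒ go  {0A/1Mu/1Ld/1B | 6r 2w}
  1. BR ⇒ go  {0A/1Mu/1Ld/0B | 6r 2w}
  2. ALU→r3 ⇒ no(FU)  {0A/1Mu/1Ld/0B | 6r 2w}
  3. MUL→r5 ⇒ no(WAW)  {0A/1Mu/1Ld/0B | 6r 2w}

reason(slot 3) = WAW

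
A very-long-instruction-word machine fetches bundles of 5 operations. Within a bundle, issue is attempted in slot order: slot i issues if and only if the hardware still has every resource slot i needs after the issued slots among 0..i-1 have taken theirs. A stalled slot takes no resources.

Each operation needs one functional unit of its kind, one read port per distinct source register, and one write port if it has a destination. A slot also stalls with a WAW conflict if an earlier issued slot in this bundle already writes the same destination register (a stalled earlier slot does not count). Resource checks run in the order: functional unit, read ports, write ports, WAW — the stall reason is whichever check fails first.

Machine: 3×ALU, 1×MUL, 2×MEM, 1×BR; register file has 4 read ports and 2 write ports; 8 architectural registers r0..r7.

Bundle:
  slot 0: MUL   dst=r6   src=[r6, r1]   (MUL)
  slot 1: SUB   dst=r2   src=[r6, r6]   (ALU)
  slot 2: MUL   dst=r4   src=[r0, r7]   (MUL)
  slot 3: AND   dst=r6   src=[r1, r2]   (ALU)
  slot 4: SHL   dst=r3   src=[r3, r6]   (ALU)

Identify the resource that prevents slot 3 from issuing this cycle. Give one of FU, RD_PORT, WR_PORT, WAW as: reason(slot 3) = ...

(0) want 1×MUL +2rd +1wr — yes → AL3|MU0|ME2|BR1|rd2|wr1
(1) want 1×ALU +1rd +1wr — yes → AL2|MU0|ME2|BR1|rd1|wr0
(2) want 1×MUL +2rd +1wr — FU → AL2|MU0|ME2|BR1|rd1|wr0
(3) want 1×ALU +2rd +1wr — RD_PORT → AL2|MU0|ME2|BR1|rd1|wr0
(4) want 1×ALU +2rd +1wr — RD_PORT → AL2|MU0|ME2|BR1|rd1|wr0

reason(slot 3) = RD_PORT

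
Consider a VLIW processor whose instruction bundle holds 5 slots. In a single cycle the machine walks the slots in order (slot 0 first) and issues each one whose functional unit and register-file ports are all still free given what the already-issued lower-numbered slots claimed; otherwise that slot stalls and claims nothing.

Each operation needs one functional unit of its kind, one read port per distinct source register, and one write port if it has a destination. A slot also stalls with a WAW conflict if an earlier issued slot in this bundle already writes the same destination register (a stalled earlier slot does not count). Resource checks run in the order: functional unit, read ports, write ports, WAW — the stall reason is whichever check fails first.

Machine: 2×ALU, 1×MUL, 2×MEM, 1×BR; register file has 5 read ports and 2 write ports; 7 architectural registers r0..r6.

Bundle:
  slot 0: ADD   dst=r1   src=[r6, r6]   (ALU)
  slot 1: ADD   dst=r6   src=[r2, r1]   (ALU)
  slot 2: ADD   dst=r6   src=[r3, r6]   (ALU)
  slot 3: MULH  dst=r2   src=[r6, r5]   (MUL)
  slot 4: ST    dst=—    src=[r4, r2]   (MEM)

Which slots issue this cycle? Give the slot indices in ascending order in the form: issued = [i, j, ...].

[0] ALU needs rd=1 wr=1: ok; after: ALU=1 MUL=1 MEM=2 BR=1, R=4, W=1
[1] ALU needs rd=2 wr=1: ok; after: ALU=0 MUL=1 MEM=2 BR=1, R=2, W=0
[2] ALU needs rd=2 wr=1: FU; after: ALU=0 MUL=1 MEM=2 BR=1, R=2, W=0
[3] MUL needs rd=2 wr=1: WR_PORT; after: ALU=0 MUL=1 MEM=2 BR=1, R=2, W=0
[4] MEM needs rd=2 wr=0: ok; after: ALU=0 MUL=1 MEM=1 BR=1, R=0, W=0

issued = [0, 1, 4]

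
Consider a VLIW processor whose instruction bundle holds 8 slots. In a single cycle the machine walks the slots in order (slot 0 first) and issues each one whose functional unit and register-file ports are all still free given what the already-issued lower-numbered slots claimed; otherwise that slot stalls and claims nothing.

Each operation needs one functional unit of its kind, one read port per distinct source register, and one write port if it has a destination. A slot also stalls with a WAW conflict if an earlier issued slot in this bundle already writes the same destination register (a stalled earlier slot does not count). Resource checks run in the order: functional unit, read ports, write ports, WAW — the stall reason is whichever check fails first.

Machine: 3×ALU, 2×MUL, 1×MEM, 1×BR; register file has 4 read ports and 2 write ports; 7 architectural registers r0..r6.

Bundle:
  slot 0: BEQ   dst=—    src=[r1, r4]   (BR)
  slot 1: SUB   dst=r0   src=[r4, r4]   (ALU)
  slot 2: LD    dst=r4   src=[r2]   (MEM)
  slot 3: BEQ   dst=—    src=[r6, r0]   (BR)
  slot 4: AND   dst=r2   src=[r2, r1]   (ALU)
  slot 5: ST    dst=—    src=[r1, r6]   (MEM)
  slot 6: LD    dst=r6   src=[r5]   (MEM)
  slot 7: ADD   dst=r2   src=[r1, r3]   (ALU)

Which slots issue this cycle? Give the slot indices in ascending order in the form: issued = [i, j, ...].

issued = [0, 1, 2]

  0. BR ⇒ go  {3A/2Mu/1Ld/0B | 2r 2w}
  1. ALU→r0 ⇒ go  {2A/2Mu/1Ld/0B | 1r 1w}
  2. MEM→r4 ⇒ go  {2A/2Mu/0Ld/0B | 0r 0w}
  3. BR ⇒ no(FU)  {2A/2Mu/0Ld/0B | 0r 0w}
  4. ALU→r2 ⇒ no(RD_PORT)  {2A/2Mu/0Ld/0B | 0r 0w}
  5. MEM ⇒ no(FU)  {2A/2Mu/0Ld/0B | 0r 0w}
  6. MEM→r6 ⇒ no(FU)  {2A/2Mu/0Ld/0B | 0r 0w}
  7. ALU→r2 ⇒ no(RD_PORT)  {2A/2Mu/0Ld/0B | 0r 0w}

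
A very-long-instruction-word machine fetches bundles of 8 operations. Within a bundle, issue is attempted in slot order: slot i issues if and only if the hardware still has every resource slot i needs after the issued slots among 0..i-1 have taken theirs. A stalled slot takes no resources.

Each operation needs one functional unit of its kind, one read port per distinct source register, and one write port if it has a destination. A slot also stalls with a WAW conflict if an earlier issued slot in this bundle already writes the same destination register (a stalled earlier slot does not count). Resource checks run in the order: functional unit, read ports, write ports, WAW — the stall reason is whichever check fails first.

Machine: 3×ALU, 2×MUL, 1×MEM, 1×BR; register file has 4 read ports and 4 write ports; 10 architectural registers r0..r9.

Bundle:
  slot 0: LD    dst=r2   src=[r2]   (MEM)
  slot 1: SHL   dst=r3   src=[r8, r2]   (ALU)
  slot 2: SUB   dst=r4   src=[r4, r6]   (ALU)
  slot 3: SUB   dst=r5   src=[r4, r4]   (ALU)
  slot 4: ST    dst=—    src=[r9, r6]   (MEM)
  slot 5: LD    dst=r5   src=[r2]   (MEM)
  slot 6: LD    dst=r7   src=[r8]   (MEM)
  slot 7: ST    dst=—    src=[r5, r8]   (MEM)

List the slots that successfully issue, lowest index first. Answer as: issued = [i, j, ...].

issued = [0, 1, 3]

slot 0 (MEM): ISSUE — free A3,Mu2,Ld0,B1 rp3 wp3
slot 1 (ALU): ISSUE — free A2,Mu2,Ld0,B1 rp1 wp2
slot 2 (ALU): stall RD_PORT — free A2,Mu2,Ld0,B1 rp1 wp2
slot 3 (ALU): ISSUE — free A1,Mu2,Ld0,B1 rp0 wp1
slot 4 (MEM): stall FU — free A1,Mu2,Ld0,B1 rp0 wp1
slot 5 (MEM): stall FU — free A1,Mu2,Ld0,B1 rp0 wp1
slot 6 (MEM): stall FU — free A1,Mu2,Ld0,B1 rp0 wp1
slot 7 (MEM): stall FU — free A1,Mu2,Ld0,B1 rp0 wp1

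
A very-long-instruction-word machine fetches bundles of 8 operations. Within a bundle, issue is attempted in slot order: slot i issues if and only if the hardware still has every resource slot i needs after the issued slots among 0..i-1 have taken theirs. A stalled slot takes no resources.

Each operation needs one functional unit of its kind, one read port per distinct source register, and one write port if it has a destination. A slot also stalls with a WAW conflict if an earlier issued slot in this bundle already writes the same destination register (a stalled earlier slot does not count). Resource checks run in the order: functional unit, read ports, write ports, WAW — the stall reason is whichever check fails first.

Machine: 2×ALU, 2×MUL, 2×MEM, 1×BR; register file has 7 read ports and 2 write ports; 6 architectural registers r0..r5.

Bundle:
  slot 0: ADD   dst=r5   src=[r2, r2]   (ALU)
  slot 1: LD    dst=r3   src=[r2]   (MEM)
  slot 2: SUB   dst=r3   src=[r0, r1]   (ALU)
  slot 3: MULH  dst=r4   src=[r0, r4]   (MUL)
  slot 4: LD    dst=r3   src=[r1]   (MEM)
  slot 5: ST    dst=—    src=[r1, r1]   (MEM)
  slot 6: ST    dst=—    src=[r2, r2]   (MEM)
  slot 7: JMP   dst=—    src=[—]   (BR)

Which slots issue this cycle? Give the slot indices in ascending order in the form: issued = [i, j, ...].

[0] ALU needs rd=1 wr=1: ok; after: ALU=1 MUL=2 MEM=2 BR=1, R=6, W=1
[1] MEM needs rd=1 wr=1: ok; after: ALU=1 MUL=2 MEM=1 BR=1, R=5, W=0
[2] ALU needs rd=2 wr=1: WR_PORT; after: ALU=1 MUL=2 MEM=1 BR=1, R=5, W=0
[3] MUL needs rd=2 wr=1: WR_PORT; after: ALU=1 MUL=2 MEM=1 BR=1, R=5, W=0
[4] MEM needs rd=1 wr=1: WR_PORT; after: ALU=1 MUL=2 MEM=1 BR=1, R=5, W=0
[5] MEM needs rd=1 wr=0: ok; after: ALU=1 MUL=2 MEM=0 BR=1, R=4, W=0
[6] MEM needs rd=1 wr=0: FU; after: ALU=1 MUL=2 MEM=0 BR=1, R=4, W=0
[7] BR needs rd=0 wr=0: ok; after: ALU=1 MUL=2 MEM=0 BR=0, R=4, W=0

issued = [0, 1, 5, 7]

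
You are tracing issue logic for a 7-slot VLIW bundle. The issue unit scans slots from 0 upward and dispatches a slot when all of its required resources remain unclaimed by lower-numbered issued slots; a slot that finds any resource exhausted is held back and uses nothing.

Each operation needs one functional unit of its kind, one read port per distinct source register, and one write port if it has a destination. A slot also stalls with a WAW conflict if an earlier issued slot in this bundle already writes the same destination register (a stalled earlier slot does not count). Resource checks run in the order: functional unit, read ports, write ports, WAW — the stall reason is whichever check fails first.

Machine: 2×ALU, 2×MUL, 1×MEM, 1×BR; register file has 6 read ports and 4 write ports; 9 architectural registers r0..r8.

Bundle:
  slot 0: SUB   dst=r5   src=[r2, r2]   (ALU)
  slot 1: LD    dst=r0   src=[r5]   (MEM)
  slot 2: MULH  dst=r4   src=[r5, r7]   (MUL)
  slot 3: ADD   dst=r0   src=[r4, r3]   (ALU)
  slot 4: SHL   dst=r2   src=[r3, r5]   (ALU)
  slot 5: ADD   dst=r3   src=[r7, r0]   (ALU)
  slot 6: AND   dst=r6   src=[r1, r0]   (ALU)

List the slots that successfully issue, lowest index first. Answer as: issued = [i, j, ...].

(0) want 1×ALU +1rd +1wr — yes → AL1|MU2|ME1|BR1|rd5|wr3
(1) want 1×MEM +1rd +1wr — yes → AL1|MU2|ME0|BR1|rd4|wr2
(2) want 1×MUL +2rd +1wr — yes → AL1|MU1|ME0|BR1|rd2|wr1
(3) want 1×ALU +2rd +1wr — WAW → AL1|MU1|ME0|BR1|rd2|wr1
(4) want 1×ALU +2rd +1wr — yes → AL0|MU1|ME0|BR1|rd0|wr0
(5) want 1×ALU +2rd +1wr — FU → AL0|MU1|ME0|BR1|rd0|wr0
(6) want 1×ALU +2rd +1wr — FU → AL0|MU1|ME0|BR1|rd0|wr0

issued = [0, 1, 2, 4]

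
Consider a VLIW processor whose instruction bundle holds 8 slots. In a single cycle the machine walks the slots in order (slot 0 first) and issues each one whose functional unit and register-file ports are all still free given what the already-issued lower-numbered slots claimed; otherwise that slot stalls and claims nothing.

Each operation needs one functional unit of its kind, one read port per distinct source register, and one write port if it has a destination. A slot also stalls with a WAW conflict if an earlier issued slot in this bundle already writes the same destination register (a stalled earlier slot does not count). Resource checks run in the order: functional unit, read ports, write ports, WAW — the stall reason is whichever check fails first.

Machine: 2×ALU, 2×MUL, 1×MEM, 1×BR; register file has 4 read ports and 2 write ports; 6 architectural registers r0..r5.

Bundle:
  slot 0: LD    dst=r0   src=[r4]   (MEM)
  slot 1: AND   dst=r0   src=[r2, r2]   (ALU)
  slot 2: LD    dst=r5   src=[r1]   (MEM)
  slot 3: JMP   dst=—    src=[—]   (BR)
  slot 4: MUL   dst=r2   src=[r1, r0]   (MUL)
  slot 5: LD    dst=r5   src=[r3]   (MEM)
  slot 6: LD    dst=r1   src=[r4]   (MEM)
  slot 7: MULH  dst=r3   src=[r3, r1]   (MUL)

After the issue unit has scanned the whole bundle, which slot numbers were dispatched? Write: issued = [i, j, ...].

#0 MEM src=r4 dispatched  <A:2 Mu:2 Ld:0 B:1 rd:3 wr:1>
#1 ALU src=r2,r2 held:WAW  <A:2 Mu:2 Ld:0 B:1 rd:3 wr:1>
#2 MEM src=r1 held:FU  <A:2 Mu:2 Ld:0 B:1 rd:3 wr:1>
#3 BR src=- dispatched  <A:2 Mu:2 Ld:0 B:0 rd:3 wr:1>
#4 MUL src=r1,r0 dispatched  <A:2 Mu:1 Ld:0 B:0 rd:1 wr:0>
#5 MEM src=r3 held:FU  <A:2 Mu:1 Ld:0 B:0 rd:1 wr:0>
#6 MEM src=r4 held:FU  <A:2 Mu:1 Ld:0 B:0 rd:1 wr:0>
#7 MUL src=r3,r1 held:RD_PORT  <A:2 Mu:1 Ld:0 B:0 rd:1 wr:0>

issued = [0, 3, 4]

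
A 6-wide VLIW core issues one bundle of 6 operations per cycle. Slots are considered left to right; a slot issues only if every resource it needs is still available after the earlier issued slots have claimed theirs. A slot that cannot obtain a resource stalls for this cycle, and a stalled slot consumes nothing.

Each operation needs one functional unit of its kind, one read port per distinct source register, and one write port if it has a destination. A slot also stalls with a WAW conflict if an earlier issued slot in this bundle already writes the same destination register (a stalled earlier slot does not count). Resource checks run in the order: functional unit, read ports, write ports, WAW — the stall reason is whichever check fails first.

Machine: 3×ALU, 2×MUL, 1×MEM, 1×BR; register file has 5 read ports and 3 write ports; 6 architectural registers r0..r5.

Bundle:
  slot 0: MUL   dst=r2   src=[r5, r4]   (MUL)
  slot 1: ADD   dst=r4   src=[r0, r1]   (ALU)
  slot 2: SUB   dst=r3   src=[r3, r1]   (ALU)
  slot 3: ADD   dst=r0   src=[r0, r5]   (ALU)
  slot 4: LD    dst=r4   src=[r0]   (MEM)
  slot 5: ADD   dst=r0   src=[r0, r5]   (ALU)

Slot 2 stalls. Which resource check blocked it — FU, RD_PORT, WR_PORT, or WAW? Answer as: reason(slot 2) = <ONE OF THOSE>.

  0. MUL→r2 ⇒ go  {3A/1Mu/1Ld/1B | 3r 2w}
  1. ALU→r4 ⇒ go  {2A/1Mu/1Ld/1B | 1r 1w}
  2. ALU→r3 ⇒ no(RD_PORT)  {2A/1Mu/1Ld/1B | 1r 1w}
  3. ALU→r0 ⇒ no(RD_PORT)  {2A/1Mu/1Ld/1B | 1r 1w}
  4. MEM→r4 ⇒ no(WAW)  {2A/1Mu/1Ld/1B | 1r 1w}
  5. ALU→r0 ⇒ no(RD_PORT)  {2A/1Mu/1Ld/1B | 1r 1w}

reason(slot 2) = RD_PORT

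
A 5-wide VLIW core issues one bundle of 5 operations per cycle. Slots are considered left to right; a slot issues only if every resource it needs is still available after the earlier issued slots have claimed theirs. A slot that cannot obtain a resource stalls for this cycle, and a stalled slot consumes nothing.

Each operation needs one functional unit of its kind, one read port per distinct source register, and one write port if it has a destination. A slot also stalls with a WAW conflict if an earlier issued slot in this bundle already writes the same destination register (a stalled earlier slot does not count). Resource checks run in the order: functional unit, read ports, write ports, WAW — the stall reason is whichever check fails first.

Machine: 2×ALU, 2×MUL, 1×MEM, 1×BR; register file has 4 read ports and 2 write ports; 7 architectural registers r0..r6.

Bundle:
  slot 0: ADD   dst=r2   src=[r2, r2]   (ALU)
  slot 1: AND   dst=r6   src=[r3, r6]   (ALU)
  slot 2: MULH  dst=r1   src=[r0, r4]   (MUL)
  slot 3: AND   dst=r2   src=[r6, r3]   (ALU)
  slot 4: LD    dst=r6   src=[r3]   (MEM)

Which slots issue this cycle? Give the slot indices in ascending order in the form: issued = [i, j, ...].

issued = [0, 1]

#0 ALU src=r2,r2 dispatched  <A:1 Mu:2 Ld:1 B:1 rd:3 wr:1>
#1 ALU src=r3,r6 dispatched  <A:0 Mu:2 Ld:1 B:1 rd:1 wr:0>
#2 MUL src=r0,r4 held:RD_PORT  <A:0 Mu:2 Ld:1 B:1 rd:1 wr:0>
#3 ALU src=r6,r3 held:FU  <A:0 Mu:2 Ld:1 B:1 rd:1 wr:0>
#4 MEM src=r3 held:WR_PORT  <A:0 Mu:2 Ld:1 B:1 rd:1 wr:0>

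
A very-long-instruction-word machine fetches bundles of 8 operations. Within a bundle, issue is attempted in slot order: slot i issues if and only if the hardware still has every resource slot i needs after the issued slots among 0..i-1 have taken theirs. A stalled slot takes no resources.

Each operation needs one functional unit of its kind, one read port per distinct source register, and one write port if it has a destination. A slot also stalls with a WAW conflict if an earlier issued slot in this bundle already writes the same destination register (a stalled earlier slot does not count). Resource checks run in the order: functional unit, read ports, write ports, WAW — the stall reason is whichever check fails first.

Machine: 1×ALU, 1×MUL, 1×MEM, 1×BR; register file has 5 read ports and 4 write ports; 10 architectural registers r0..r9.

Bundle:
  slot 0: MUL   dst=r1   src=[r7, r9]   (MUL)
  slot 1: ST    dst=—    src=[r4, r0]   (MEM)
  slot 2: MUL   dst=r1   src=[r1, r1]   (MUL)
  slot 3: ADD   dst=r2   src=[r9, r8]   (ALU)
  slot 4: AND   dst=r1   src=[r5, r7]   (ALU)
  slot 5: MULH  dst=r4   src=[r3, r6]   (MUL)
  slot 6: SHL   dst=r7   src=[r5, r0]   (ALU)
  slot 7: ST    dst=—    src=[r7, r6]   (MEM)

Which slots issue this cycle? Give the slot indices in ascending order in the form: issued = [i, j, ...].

issued = [0, 1]

#0 MUL src=r7,r9 dispatched  <A:1 Mu:0 Ld:1 B:1 rd:3 wr:3>
#1 MEM src=r4,r0 dispatched  <A:1 Mu:0 Ld:0 B:1 rd:1 wr:3>
#2 MUL src=r1,r1 held:FU  <A:1 Mu:0 Ld:0 B:1 rd:1 wr:3>
#3 ALU src=r9,r8 held:RD_PORT  <A:1 Mu:0 Ld:0 B:1 rd:1 wr:3>
#4 ALU src=r5,r7 held:RD_PORT  <A:1 Mu:0 Ld:0 B:1 rd:1 wr:3>
#5 MUL src=r3,r6 held:FU  <A:1 Mu:0 Ld:0 B:1 rd:1 wr:3>
#6 ALU src=r5,r0 held:RD_PORT  <A:1 Mu:0 Ld:0 B:1 rd:1 wr:3>
#7 MEM src=r7,r6 held:FU  <A:1 Mu:0 Ld:0 B:1 rd:1 wr:3>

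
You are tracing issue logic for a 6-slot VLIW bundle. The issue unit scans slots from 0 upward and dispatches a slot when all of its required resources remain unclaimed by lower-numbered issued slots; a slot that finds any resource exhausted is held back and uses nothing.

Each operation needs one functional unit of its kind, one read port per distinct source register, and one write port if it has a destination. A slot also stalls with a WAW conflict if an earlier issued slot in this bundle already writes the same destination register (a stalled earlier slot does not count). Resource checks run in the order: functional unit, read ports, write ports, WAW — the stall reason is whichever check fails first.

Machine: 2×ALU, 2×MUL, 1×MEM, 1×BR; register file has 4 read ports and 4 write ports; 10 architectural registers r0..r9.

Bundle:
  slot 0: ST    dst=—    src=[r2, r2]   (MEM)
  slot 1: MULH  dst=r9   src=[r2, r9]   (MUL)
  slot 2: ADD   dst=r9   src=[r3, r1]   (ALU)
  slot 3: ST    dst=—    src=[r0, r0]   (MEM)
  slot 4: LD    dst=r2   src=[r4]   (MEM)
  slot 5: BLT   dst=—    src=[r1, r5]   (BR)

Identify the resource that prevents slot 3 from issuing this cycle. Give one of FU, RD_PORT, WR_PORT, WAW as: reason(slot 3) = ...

(0) want 1×MEM +1rd +0wr — yes → AL2|MU2|ME0|BR1|rd3|wr4
(1) want 1×MUL +2rd +1wr — yes → AL2|MU1|ME0|BR1|rd1|wr3
(2) want 1×ALU +2rd +1wr — RD_PORT → AL2|MU1|ME0|BR1|rd1|wr3
(3) want 1×MEM +1rd +0wr — FU → AL2|MU1|ME0|BR1|rd1|wr3
(4) want 1×MEM +1rd +1wr — FU → AL2|MU1|ME0|BR1|rd1|wr3
(5) want 1×BR +2rd +0wr — RD_PORT → AL2|MU1|ME0|BR1|rd1|wr3

reason(slot 3) = FU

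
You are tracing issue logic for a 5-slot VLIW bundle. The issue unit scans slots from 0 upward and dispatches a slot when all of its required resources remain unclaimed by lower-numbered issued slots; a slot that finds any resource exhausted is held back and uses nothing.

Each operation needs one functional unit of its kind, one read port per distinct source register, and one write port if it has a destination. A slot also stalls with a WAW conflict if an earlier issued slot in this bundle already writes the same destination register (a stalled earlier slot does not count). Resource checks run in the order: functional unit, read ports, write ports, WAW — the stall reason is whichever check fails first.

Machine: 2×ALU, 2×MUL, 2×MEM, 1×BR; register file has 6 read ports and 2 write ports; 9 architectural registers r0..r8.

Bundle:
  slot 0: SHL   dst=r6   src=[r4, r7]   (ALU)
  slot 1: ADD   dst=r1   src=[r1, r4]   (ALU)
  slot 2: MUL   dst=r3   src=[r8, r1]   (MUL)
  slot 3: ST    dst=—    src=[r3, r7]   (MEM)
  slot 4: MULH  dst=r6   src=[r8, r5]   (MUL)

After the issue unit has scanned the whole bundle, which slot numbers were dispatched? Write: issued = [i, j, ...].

#0 ALU src=r4,r7 dispatched  <A:1 Mu:2 Ld:2 B:1 rd:4 wr:1>
#1 ALU src=r1,r4 dispatched  <A:0 Mu:2 Ld:2 B:1 rd:2 wr:0>
#2 MUL src=r8,r1 held:WR_PORT  <A:0 Mu:2 Ld:2 B:1 rd:2 wr:0>
#3 MEM src=r3,r7 dispatched  <A:0 Mu:2 Ld:1 B:1 rd:0 wr:0>
#4 MUL src=r8,r5 held:RD_PORT  <A:0 Mu:2 Ld:1 B:1 rd:0 wr:0>

issued = [0, 1, 3]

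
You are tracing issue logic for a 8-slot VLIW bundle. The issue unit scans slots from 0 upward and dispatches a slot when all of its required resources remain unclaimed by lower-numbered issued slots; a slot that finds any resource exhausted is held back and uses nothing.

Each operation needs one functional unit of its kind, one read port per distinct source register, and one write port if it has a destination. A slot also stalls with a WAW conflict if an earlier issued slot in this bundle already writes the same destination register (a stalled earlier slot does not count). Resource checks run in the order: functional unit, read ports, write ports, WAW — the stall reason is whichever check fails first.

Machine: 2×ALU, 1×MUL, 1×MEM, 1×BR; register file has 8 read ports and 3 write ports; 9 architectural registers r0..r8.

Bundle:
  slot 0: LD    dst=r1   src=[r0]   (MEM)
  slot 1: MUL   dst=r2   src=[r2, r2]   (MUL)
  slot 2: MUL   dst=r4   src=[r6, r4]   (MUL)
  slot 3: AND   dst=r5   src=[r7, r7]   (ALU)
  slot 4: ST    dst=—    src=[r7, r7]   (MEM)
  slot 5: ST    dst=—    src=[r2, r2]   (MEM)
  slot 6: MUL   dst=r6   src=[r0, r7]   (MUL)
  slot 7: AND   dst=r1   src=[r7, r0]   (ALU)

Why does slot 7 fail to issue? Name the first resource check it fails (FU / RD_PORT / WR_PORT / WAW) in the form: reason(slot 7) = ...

(0) want 1×MEM +1rd +1wr — yes → AL2|MU1|ME0|BR1|rd7|wr2
(1) want 1×MUL +1rd +1wr — yes → AL2|MU0|ME0|BR1|rd6|wr1
(2) want 1×MUL +2rd +1wr — FU → AL2|MU0|ME0|BR1|rd6|wr1
(3) want 1×ALU +1rd +1wr — yes → AL1|MU0|ME0|BR1|rd5|wr0
(4) want 1×MEM +1rd +0wr — FU → AL1|MU0|ME0|BR1|rd5|wr0
(5) want 1×MEM +1rd +0wr — FU → AL1|MU0|ME0|BR1|rd5|wr0
(6) want 1×MUL +2rd +1wr — FU → AL1|MU0|ME0|BR1|rd5|wr0
(7) want 1×ALU +2rd +1wr — WR_PORT → AL1|MU0|ME0|BR1|rd5|wr0

reason(slot 7) = WR_PORT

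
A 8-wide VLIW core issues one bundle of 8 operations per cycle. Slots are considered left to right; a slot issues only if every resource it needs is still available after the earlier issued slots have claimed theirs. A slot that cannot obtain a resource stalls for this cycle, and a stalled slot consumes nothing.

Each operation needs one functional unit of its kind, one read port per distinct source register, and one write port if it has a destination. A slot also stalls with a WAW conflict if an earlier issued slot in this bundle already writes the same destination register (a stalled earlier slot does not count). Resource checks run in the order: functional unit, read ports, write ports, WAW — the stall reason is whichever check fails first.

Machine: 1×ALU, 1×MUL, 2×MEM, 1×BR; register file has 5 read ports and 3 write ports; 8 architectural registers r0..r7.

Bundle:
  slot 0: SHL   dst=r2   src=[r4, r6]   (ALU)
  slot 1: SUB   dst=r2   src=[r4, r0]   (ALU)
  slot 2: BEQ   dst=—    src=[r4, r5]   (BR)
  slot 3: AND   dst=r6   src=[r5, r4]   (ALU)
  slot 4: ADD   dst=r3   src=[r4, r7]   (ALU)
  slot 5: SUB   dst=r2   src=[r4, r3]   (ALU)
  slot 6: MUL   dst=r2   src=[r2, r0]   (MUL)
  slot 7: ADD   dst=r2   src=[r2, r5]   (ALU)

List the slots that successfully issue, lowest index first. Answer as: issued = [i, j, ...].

issued = [0, 2]

[0] ALU needs rd=2 wr=1: ok; after: ALU=0 MUL=1 MEM=2 BR=1, R=3, W=2
[1] ALU needs rd=2 wr=1: FU; after: ALU=0 MUL=1 MEM=2 BR=1, R=3, W=2
[2] BR needs rd=2 wr=0: ok; after: ALU=0 MUL=1 MEM=2 BR=0, R=1, W=2
[3] ALU needs rd=2 wr=1: FU; after: ALU=0 MUL=1 MEM=2 BR=0, R=1, W=2
[4] ALU needs rd=2 wr=1: FU; after: ALU=0 MUL=1 MEM=2 BR=0, R=1, W=2
[5] ALU needs rd=2 wr=1: FU; after: ALU=0 MUL=1 MEM=2 BR=0, R=1, W=2
[6] MUL needs rd=2 wr=1: RD_PORT; after: ALU=0 MUL=1 MEM=2 BR=0, R=1, W=2
[7] ALU needs rd=2 wr=1: FU; after: ALU=0 MUL=1 MEM=2 BR=0, R=1, W=2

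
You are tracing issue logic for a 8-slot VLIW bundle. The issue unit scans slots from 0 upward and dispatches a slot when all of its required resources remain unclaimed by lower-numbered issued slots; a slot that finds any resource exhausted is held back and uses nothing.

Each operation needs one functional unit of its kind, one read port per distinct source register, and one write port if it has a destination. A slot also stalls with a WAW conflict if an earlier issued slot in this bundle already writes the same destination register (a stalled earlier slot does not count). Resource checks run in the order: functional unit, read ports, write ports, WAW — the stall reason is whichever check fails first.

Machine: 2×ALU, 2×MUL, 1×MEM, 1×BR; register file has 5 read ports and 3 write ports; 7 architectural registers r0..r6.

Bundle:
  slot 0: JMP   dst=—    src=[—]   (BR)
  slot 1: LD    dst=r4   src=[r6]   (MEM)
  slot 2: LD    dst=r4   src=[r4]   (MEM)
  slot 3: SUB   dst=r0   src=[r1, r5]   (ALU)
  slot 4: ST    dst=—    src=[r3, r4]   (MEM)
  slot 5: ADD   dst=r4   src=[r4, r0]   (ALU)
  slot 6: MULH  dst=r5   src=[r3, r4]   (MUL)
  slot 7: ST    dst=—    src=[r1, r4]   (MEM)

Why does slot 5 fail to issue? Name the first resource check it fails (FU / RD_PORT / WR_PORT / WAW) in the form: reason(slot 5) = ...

reason(slot 5) = WAW

slot 0 (BR): ISSUE — free A2,Mu2,Ld1,B0 rp5 wp3
slot 1 (MEM): ISSUE — free A2,Mu2,Ld0,B0 rp4 wp2
slot 2 (MEM): stall FU — free A2,Mu2,Ld0,B0 rp4 wp2
slot 3 (ALU): ISSUE — free A1,Mu2,Ld0,B0 rp2 wp1
slot 4 (MEM): stall FU — free A1,Mu2,Ld0,B0 rp2 wp1
slot 5 (ALU): stall WAW — free A1,Mu2,Ld0,B0 rp2 wp1
slot 6 (MUL): ISSUE — free A1,Mu1,Ld0,B0 rp0 wp0
slot 7 (MEM): stall FU — free A1,Mu1,Ld0,B0 rp0 wp0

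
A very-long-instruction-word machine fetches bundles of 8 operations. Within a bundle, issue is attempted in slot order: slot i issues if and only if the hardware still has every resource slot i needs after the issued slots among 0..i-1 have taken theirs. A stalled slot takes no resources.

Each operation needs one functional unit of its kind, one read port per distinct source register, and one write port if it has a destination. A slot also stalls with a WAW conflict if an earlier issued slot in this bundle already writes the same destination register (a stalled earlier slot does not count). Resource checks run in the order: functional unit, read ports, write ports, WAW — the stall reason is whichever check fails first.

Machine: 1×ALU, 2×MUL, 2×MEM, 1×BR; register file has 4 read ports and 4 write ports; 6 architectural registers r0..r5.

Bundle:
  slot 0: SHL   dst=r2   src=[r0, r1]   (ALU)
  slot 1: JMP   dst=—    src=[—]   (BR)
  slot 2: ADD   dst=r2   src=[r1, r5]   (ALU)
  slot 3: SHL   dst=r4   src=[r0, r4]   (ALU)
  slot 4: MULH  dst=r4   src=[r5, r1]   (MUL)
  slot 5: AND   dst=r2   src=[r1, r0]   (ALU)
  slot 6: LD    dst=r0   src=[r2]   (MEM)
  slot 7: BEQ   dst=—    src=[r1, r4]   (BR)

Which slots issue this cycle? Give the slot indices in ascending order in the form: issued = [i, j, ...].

issued = [0, 1, 4]

[0] ALU needs rd=2 wr=1: ok; after: ALU=0 MUL=2 MEM=2 BR=1, R=2, W=3
[1] BR needs rd=0 wr=0: ok; after: ALU=0 MUL=2 MEM=2 BR=0, R=2, W=3
[2] ALU needs rd=2 wr=1: FU; after: ALU=0 MUL=2 MEM=2 BR=0, R=2, W=3
[3] ALU needs rd=2 wr=1: FU; after: ALU=0 MUL=2 MEM=2 BR=0, R=2, W=3
[4] MUL needs rd=2 wr=1: ok; after: ALU=0 MUL=1 MEM=2 BR=0, R=0, W=2
[5] ALU needs rd=2 wr=1: FU; after: ALU=0 MUL=1 MEM=2 BR=0, R=0, W=2
[6] MEM needs rd=1 wr=1: RD_PORT; after: ALU=0 MUL=1 MEM=2 BR=0, R=0, W=2
[7] BR needs rd=2 wr=0: FU; after: ALU=0 MUL=1 MEM=2 BR=0, R=0, W=2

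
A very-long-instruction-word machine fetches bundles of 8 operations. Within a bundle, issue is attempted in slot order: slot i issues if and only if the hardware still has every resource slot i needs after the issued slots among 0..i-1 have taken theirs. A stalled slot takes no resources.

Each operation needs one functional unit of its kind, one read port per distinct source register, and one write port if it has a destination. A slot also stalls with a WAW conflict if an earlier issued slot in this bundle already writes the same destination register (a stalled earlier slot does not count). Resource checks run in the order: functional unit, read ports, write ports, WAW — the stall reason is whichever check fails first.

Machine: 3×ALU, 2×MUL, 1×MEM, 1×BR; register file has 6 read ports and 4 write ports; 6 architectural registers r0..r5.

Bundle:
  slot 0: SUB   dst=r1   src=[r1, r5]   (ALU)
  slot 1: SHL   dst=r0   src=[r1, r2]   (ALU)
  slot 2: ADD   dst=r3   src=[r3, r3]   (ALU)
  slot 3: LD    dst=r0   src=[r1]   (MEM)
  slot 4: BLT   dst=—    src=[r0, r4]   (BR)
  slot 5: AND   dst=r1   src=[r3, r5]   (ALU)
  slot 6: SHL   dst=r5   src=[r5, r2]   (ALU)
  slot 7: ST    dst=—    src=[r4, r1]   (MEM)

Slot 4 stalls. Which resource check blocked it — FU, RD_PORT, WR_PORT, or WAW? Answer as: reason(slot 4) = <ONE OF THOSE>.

reason(slot 4) = RD_PORT

#0 ALU src=r1,r5 dispatched  <A:2 Mu:2 Ld:1 B:1 rd:4 wr:3>
#1 ALU src=r1,r2 dispatched  <A:1 Mu:2 Ld:1 B:1 rd:2 wr:2>
#2 ALU src=r3,r3 dispatched  <A:0 Mu:2 Ld:1 B:1 rd:1 wr:1>
#3 MEM src=r1 held:WAW  <A:0 Mu:2 Ld:1 B:1 rd:1 wr:1>
#4 BR src=r0,r4 held:RD_PORT  <A:0 Mu:2 Ld:1 B:1 rd:1 wr:1>
#5 ALU src=r3,r5 held:FU  <A:0 Mu:2 Ld:1 B:1 rd:1 wr:1>
#6 ALU src=r5,r2 held:FU  <A:0 Mu:2 Ld:1 B:1 rd:1 wr:1>
#7 MEM src=r4,r1 held:RD_PORT  <A:0 Mu:2 Ld:1 B:1 rd:1 wr:1>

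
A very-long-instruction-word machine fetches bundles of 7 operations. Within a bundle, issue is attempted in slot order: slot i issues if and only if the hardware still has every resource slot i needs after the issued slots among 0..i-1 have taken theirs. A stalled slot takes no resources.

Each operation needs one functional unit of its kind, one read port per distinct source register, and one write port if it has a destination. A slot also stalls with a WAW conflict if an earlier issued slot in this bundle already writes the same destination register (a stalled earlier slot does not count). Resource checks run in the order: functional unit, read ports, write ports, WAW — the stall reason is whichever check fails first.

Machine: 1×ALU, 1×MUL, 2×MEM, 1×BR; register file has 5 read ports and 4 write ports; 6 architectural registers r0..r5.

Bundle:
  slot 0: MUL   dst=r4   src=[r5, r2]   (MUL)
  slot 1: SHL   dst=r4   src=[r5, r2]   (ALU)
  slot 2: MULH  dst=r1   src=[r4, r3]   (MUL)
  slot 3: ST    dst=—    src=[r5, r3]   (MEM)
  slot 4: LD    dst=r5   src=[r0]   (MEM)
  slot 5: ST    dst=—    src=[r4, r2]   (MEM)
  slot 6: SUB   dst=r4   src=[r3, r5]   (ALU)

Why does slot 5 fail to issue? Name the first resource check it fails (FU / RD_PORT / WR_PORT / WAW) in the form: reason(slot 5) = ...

reason(slot 5) = FU

  0. MUL→r4 ⇒ go  {1A/0Mu/2Ld/1B | 3r 3w}
  1. ALU→r4 ⇒ no(WAW)  {1A/0Mu/2Ld/1B | 3r 3w}
  2. MUL→r1 ⇒ no(FU)  {1A/0Mu/2Ld/1B | 3r 3w}
  3. MEM ⇒ go  {1A/0Mu/1Ld/1B | 1r 3w}
  4. MEM→r5 ⇒ go  {1A/0Mu/0Ld/1B | 0r 2w}
  5. MEM ⇒ no(FU)  {1A/0Mu/0Ld/1B | 0r 2w}
  6. ALU→r4 ⇒ no(RD_PORT)  {1A/0Mu/0Ld/1B | 0r 2w}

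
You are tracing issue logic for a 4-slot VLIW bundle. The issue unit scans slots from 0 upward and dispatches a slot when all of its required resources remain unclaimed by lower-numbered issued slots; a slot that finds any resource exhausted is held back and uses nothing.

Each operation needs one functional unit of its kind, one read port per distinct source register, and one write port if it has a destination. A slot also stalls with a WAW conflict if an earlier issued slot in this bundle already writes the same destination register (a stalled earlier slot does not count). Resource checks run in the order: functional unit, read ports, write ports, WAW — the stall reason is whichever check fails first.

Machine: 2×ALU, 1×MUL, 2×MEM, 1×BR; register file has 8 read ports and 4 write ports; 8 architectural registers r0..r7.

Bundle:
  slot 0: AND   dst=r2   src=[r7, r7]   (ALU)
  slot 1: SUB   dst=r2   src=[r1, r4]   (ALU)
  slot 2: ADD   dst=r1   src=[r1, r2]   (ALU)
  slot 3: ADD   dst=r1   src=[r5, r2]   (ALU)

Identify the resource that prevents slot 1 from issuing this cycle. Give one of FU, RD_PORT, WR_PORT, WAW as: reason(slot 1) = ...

reason(slot 1) = WAW

slot 0 (ALU): ISSUE — free A1,Mu1,Ld2,B1 rp7 wp3
slot 1 (ALU): stall WAW — free A1,Mu1,Ld2,B1 rp7 wp3
slot 2 (ALU): ISSUE — free A0,Mu1,Ld2,B1 rp5 wp2
slot 3 (ALU): stall FU — free A0,Mu1,Ld2,B1 rp5 wp2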